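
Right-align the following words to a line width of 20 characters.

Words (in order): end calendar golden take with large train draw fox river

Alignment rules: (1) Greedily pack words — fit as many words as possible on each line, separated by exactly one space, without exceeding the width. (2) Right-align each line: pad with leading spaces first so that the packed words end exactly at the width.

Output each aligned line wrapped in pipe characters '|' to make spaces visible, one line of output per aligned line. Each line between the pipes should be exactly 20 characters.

Answer: | end calendar golden|
|     take with large|
|train draw fox river|

Derivation:
Line 1: ['end', 'calendar', 'golden'] (min_width=19, slack=1)
Line 2: ['take', 'with', 'large'] (min_width=15, slack=5)
Line 3: ['train', 'draw', 'fox', 'river'] (min_width=20, slack=0)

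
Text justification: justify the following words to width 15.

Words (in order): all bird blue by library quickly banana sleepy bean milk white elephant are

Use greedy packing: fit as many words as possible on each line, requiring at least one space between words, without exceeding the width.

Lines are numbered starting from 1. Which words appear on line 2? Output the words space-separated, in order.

Answer: by library

Derivation:
Line 1: ['all', 'bird', 'blue'] (min_width=13, slack=2)
Line 2: ['by', 'library'] (min_width=10, slack=5)
Line 3: ['quickly', 'banana'] (min_width=14, slack=1)
Line 4: ['sleepy', 'bean'] (min_width=11, slack=4)
Line 5: ['milk', 'white'] (min_width=10, slack=5)
Line 6: ['elephant', 'are'] (min_width=12, slack=3)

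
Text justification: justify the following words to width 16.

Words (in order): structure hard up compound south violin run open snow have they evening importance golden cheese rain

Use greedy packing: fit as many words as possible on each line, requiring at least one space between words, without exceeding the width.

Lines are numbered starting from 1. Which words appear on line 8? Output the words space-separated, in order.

Line 1: ['structure', 'hard'] (min_width=14, slack=2)
Line 2: ['up', 'compound'] (min_width=11, slack=5)
Line 3: ['south', 'violin', 'run'] (min_width=16, slack=0)
Line 4: ['open', 'snow', 'have'] (min_width=14, slack=2)
Line 5: ['they', 'evening'] (min_width=12, slack=4)
Line 6: ['importance'] (min_width=10, slack=6)
Line 7: ['golden', 'cheese'] (min_width=13, slack=3)
Line 8: ['rain'] (min_width=4, slack=12)

Answer: rain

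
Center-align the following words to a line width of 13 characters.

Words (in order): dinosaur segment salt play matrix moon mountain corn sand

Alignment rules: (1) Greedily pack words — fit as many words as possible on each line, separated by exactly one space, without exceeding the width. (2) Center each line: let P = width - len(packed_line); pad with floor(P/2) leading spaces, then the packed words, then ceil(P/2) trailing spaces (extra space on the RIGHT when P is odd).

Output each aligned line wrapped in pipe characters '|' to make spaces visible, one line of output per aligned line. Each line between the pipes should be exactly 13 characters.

Answer: |  dinosaur   |
|segment salt |
| play matrix |
|moon mountain|
|  corn sand  |

Derivation:
Line 1: ['dinosaur'] (min_width=8, slack=5)
Line 2: ['segment', 'salt'] (min_width=12, slack=1)
Line 3: ['play', 'matrix'] (min_width=11, slack=2)
Line 4: ['moon', 'mountain'] (min_width=13, slack=0)
Line 5: ['corn', 'sand'] (min_width=9, slack=4)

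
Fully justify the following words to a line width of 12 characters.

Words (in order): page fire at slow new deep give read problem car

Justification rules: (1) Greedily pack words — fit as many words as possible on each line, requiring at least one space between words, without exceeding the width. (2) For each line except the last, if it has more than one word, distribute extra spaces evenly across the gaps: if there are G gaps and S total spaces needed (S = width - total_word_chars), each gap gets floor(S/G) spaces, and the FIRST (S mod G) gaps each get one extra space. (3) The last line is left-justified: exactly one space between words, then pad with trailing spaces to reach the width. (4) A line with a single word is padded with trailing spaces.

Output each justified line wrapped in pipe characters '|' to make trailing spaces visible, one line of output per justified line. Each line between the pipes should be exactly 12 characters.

Answer: |page fire at|
|slow     new|
|deep    give|
|read problem|
|car         |

Derivation:
Line 1: ['page', 'fire', 'at'] (min_width=12, slack=0)
Line 2: ['slow', 'new'] (min_width=8, slack=4)
Line 3: ['deep', 'give'] (min_width=9, slack=3)
Line 4: ['read', 'problem'] (min_width=12, slack=0)
Line 5: ['car'] (min_width=3, slack=9)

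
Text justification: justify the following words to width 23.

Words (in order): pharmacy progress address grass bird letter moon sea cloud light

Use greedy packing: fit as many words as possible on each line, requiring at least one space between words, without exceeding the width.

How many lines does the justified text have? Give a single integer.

Answer: 4

Derivation:
Line 1: ['pharmacy', 'progress'] (min_width=17, slack=6)
Line 2: ['address', 'grass', 'bird'] (min_width=18, slack=5)
Line 3: ['letter', 'moon', 'sea', 'cloud'] (min_width=21, slack=2)
Line 4: ['light'] (min_width=5, slack=18)
Total lines: 4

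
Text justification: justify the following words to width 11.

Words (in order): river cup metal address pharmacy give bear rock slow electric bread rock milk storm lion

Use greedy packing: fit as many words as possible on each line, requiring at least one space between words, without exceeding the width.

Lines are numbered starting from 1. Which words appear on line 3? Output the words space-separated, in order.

Line 1: ['river', 'cup'] (min_width=9, slack=2)
Line 2: ['metal'] (min_width=5, slack=6)
Line 3: ['address'] (min_width=7, slack=4)
Line 4: ['pharmacy'] (min_width=8, slack=3)
Line 5: ['give', 'bear'] (min_width=9, slack=2)
Line 6: ['rock', 'slow'] (min_width=9, slack=2)
Line 7: ['electric'] (min_width=8, slack=3)
Line 8: ['bread', 'rock'] (min_width=10, slack=1)
Line 9: ['milk', 'storm'] (min_width=10, slack=1)
Line 10: ['lion'] (min_width=4, slack=7)

Answer: address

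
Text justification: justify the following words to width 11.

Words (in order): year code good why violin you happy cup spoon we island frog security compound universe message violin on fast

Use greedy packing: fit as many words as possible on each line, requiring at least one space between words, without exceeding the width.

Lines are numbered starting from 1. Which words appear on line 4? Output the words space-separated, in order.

Line 1: ['year', 'code'] (min_width=9, slack=2)
Line 2: ['good', 'why'] (min_width=8, slack=3)
Line 3: ['violin', 'you'] (min_width=10, slack=1)
Line 4: ['happy', 'cup'] (min_width=9, slack=2)
Line 5: ['spoon', 'we'] (min_width=8, slack=3)
Line 6: ['island', 'frog'] (min_width=11, slack=0)
Line 7: ['security'] (min_width=8, slack=3)
Line 8: ['compound'] (min_width=8, slack=3)
Line 9: ['universe'] (min_width=8, slack=3)
Line 10: ['message'] (min_width=7, slack=4)
Line 11: ['violin', 'on'] (min_width=9, slack=2)
Line 12: ['fast'] (min_width=4, slack=7)

Answer: happy cup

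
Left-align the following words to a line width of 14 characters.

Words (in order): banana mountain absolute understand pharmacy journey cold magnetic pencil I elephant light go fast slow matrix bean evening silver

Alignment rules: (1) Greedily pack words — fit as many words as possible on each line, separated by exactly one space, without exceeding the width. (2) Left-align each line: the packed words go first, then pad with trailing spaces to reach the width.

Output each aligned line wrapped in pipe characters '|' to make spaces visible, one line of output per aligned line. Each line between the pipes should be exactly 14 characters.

Answer: |banana        |
|mountain      |
|absolute      |
|understand    |
|pharmacy      |
|journey cold  |
|magnetic      |
|pencil I      |
|elephant light|
|go fast slow  |
|matrix bean   |
|evening silver|

Derivation:
Line 1: ['banana'] (min_width=6, slack=8)
Line 2: ['mountain'] (min_width=8, slack=6)
Line 3: ['absolute'] (min_width=8, slack=6)
Line 4: ['understand'] (min_width=10, slack=4)
Line 5: ['pharmacy'] (min_width=8, slack=6)
Line 6: ['journey', 'cold'] (min_width=12, slack=2)
Line 7: ['magnetic'] (min_width=8, slack=6)
Line 8: ['pencil', 'I'] (min_width=8, slack=6)
Line 9: ['elephant', 'light'] (min_width=14, slack=0)
Line 10: ['go', 'fast', 'slow'] (min_width=12, slack=2)
Line 11: ['matrix', 'bean'] (min_width=11, slack=3)
Line 12: ['evening', 'silver'] (min_width=14, slack=0)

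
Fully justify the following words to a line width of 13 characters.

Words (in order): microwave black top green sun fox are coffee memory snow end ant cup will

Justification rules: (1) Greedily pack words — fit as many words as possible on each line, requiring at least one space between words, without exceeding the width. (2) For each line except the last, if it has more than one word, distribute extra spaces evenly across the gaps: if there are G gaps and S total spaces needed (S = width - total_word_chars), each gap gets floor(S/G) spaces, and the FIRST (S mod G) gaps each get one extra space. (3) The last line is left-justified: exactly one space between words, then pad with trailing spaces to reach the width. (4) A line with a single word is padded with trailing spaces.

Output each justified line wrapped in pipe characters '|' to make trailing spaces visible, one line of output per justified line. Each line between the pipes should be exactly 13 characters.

Line 1: ['microwave'] (min_width=9, slack=4)
Line 2: ['black', 'top'] (min_width=9, slack=4)
Line 3: ['green', 'sun', 'fox'] (min_width=13, slack=0)
Line 4: ['are', 'coffee'] (min_width=10, slack=3)
Line 5: ['memory', 'snow'] (min_width=11, slack=2)
Line 6: ['end', 'ant', 'cup'] (min_width=11, slack=2)
Line 7: ['will'] (min_width=4, slack=9)

Answer: |microwave    |
|black     top|
|green sun fox|
|are    coffee|
|memory   snow|
|end  ant  cup|
|will         |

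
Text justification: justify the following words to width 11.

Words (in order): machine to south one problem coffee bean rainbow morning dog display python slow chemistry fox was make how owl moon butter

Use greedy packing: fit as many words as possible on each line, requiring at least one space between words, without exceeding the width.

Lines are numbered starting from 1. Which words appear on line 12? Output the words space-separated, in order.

Answer: owl moon

Derivation:
Line 1: ['machine', 'to'] (min_width=10, slack=1)
Line 2: ['south', 'one'] (min_width=9, slack=2)
Line 3: ['problem'] (min_width=7, slack=4)
Line 4: ['coffee', 'bean'] (min_width=11, slack=0)
Line 5: ['rainbow'] (min_width=7, slack=4)
Line 6: ['morning', 'dog'] (min_width=11, slack=0)
Line 7: ['display'] (min_width=7, slack=4)
Line 8: ['python', 'slow'] (min_width=11, slack=0)
Line 9: ['chemistry'] (min_width=9, slack=2)
Line 10: ['fox', 'was'] (min_width=7, slack=4)
Line 11: ['make', 'how'] (min_width=8, slack=3)
Line 12: ['owl', 'moon'] (min_width=8, slack=3)
Line 13: ['butter'] (min_width=6, slack=5)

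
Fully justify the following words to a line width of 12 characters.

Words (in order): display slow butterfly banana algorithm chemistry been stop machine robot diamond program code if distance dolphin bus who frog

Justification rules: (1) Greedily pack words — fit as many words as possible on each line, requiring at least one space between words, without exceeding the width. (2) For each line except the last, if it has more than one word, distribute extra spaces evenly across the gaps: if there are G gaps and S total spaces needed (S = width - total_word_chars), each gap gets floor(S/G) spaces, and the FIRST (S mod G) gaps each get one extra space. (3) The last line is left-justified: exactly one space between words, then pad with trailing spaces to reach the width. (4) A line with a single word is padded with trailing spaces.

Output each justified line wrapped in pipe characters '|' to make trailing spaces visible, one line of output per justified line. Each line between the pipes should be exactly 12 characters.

Line 1: ['display', 'slow'] (min_width=12, slack=0)
Line 2: ['butterfly'] (min_width=9, slack=3)
Line 3: ['banana'] (min_width=6, slack=6)
Line 4: ['algorithm'] (min_width=9, slack=3)
Line 5: ['chemistry'] (min_width=9, slack=3)
Line 6: ['been', 'stop'] (min_width=9, slack=3)
Line 7: ['machine'] (min_width=7, slack=5)
Line 8: ['robot'] (min_width=5, slack=7)
Line 9: ['diamond'] (min_width=7, slack=5)
Line 10: ['program', 'code'] (min_width=12, slack=0)
Line 11: ['if', 'distance'] (min_width=11, slack=1)
Line 12: ['dolphin', 'bus'] (min_width=11, slack=1)
Line 13: ['who', 'frog'] (min_width=8, slack=4)

Answer: |display slow|
|butterfly   |
|banana      |
|algorithm   |
|chemistry   |
|been    stop|
|machine     |
|robot       |
|diamond     |
|program code|
|if  distance|
|dolphin  bus|
|who frog    |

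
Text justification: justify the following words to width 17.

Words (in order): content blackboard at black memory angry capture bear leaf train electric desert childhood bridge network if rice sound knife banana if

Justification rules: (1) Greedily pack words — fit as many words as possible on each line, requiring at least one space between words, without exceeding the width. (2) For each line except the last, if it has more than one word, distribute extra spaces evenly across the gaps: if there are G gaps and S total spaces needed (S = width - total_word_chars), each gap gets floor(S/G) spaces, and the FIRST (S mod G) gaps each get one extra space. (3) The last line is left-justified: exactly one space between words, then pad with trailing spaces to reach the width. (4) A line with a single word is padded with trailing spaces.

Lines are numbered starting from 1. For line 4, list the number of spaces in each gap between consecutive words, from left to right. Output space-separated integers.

Answer: 5

Derivation:
Line 1: ['content'] (min_width=7, slack=10)
Line 2: ['blackboard', 'at'] (min_width=13, slack=4)
Line 3: ['black', 'memory'] (min_width=12, slack=5)
Line 4: ['angry', 'capture'] (min_width=13, slack=4)
Line 5: ['bear', 'leaf', 'train'] (min_width=15, slack=2)
Line 6: ['electric', 'desert'] (min_width=15, slack=2)
Line 7: ['childhood', 'bridge'] (min_width=16, slack=1)
Line 8: ['network', 'if', 'rice'] (min_width=15, slack=2)
Line 9: ['sound', 'knife'] (min_width=11, slack=6)
Line 10: ['banana', 'if'] (min_width=9, slack=8)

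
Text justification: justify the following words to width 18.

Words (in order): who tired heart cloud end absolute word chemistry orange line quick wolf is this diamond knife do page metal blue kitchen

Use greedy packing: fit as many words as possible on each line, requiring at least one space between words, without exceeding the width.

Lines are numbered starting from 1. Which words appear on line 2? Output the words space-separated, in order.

Line 1: ['who', 'tired', 'heart'] (min_width=15, slack=3)
Line 2: ['cloud', 'end', 'absolute'] (min_width=18, slack=0)
Line 3: ['word', 'chemistry'] (min_width=14, slack=4)
Line 4: ['orange', 'line', 'quick'] (min_width=17, slack=1)
Line 5: ['wolf', 'is', 'this'] (min_width=12, slack=6)
Line 6: ['diamond', 'knife', 'do'] (min_width=16, slack=2)
Line 7: ['page', 'metal', 'blue'] (min_width=15, slack=3)
Line 8: ['kitchen'] (min_width=7, slack=11)

Answer: cloud end absolute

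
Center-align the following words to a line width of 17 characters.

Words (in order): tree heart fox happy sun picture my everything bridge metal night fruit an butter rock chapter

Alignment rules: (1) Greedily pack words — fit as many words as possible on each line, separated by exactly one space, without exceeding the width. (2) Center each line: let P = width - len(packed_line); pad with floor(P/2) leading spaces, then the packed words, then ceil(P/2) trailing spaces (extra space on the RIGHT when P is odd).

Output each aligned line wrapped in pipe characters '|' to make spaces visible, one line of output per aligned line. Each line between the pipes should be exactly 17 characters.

Answer: | tree heart fox  |
|happy sun picture|
|  my everything  |
|  bridge metal   |
| night fruit an  |
|   butter rock   |
|     chapter     |

Derivation:
Line 1: ['tree', 'heart', 'fox'] (min_width=14, slack=3)
Line 2: ['happy', 'sun', 'picture'] (min_width=17, slack=0)
Line 3: ['my', 'everything'] (min_width=13, slack=4)
Line 4: ['bridge', 'metal'] (min_width=12, slack=5)
Line 5: ['night', 'fruit', 'an'] (min_width=14, slack=3)
Line 6: ['butter', 'rock'] (min_width=11, slack=6)
Line 7: ['chapter'] (min_width=7, slack=10)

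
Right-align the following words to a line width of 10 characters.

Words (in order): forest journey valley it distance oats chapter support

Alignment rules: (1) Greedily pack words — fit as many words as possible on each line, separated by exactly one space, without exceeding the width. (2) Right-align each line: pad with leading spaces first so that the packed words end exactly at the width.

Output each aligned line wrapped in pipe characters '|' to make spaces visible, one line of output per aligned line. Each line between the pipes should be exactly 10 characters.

Line 1: ['forest'] (min_width=6, slack=4)
Line 2: ['journey'] (min_width=7, slack=3)
Line 3: ['valley', 'it'] (min_width=9, slack=1)
Line 4: ['distance'] (min_width=8, slack=2)
Line 5: ['oats'] (min_width=4, slack=6)
Line 6: ['chapter'] (min_width=7, slack=3)
Line 7: ['support'] (min_width=7, slack=3)

Answer: |    forest|
|   journey|
| valley it|
|  distance|
|      oats|
|   chapter|
|   support|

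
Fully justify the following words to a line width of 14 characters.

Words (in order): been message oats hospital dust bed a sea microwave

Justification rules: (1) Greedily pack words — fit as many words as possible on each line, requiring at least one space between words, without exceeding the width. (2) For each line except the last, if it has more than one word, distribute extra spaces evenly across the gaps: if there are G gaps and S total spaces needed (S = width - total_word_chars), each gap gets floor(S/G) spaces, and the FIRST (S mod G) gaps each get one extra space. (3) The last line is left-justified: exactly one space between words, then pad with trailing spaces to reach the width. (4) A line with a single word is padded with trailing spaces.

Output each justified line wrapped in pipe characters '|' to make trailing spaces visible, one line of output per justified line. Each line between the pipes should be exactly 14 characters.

Answer: |been   message|
|oats  hospital|
|dust bed a sea|
|microwave     |

Derivation:
Line 1: ['been', 'message'] (min_width=12, slack=2)
Line 2: ['oats', 'hospital'] (min_width=13, slack=1)
Line 3: ['dust', 'bed', 'a', 'sea'] (min_width=14, slack=0)
Line 4: ['microwave'] (min_width=9, slack=5)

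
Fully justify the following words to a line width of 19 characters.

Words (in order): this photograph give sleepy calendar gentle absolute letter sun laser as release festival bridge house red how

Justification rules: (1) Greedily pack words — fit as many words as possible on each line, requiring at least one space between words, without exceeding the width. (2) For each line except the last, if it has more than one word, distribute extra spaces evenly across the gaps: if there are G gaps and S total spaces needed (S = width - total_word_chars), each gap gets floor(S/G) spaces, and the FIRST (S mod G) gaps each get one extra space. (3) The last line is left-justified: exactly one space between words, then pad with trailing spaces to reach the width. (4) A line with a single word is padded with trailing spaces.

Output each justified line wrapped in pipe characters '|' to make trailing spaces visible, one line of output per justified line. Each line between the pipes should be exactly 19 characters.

Line 1: ['this', 'photograph'] (min_width=15, slack=4)
Line 2: ['give', 'sleepy'] (min_width=11, slack=8)
Line 3: ['calendar', 'gentle'] (min_width=15, slack=4)
Line 4: ['absolute', 'letter', 'sun'] (min_width=19, slack=0)
Line 5: ['laser', 'as', 'release'] (min_width=16, slack=3)
Line 6: ['festival', 'bridge'] (min_width=15, slack=4)
Line 7: ['house', 'red', 'how'] (min_width=13, slack=6)

Answer: |this     photograph|
|give         sleepy|
|calendar     gentle|
|absolute letter sun|
|laser   as  release|
|festival     bridge|
|house red how      |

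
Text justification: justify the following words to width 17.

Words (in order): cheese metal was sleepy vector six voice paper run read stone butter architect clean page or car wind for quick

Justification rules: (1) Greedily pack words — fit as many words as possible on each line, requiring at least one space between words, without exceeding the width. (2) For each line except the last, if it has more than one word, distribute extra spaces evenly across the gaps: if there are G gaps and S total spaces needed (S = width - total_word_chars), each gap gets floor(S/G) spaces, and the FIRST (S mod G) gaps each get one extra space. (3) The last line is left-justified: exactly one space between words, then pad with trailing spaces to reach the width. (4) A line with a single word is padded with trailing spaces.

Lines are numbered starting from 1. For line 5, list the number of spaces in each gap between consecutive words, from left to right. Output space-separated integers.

Answer: 3

Derivation:
Line 1: ['cheese', 'metal', 'was'] (min_width=16, slack=1)
Line 2: ['sleepy', 'vector', 'six'] (min_width=17, slack=0)
Line 3: ['voice', 'paper', 'run'] (min_width=15, slack=2)
Line 4: ['read', 'stone', 'butter'] (min_width=17, slack=0)
Line 5: ['architect', 'clean'] (min_width=15, slack=2)
Line 6: ['page', 'or', 'car', 'wind'] (min_width=16, slack=1)
Line 7: ['for', 'quick'] (min_width=9, slack=8)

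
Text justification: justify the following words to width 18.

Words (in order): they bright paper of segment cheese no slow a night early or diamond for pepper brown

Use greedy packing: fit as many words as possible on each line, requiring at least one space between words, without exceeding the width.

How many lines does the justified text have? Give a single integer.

Line 1: ['they', 'bright', 'paper'] (min_width=17, slack=1)
Line 2: ['of', 'segment', 'cheese'] (min_width=17, slack=1)
Line 3: ['no', 'slow', 'a', 'night'] (min_width=15, slack=3)
Line 4: ['early', 'or', 'diamond'] (min_width=16, slack=2)
Line 5: ['for', 'pepper', 'brown'] (min_width=16, slack=2)
Total lines: 5

Answer: 5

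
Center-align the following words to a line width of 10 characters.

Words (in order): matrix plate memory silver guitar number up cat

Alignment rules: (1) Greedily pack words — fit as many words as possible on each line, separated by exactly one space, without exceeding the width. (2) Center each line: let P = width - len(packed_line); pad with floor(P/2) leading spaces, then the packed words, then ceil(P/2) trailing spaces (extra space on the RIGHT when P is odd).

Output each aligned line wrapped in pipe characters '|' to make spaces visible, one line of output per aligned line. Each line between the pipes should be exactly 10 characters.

Line 1: ['matrix'] (min_width=6, slack=4)
Line 2: ['plate'] (min_width=5, slack=5)
Line 3: ['memory'] (min_width=6, slack=4)
Line 4: ['silver'] (min_width=6, slack=4)
Line 5: ['guitar'] (min_width=6, slack=4)
Line 6: ['number', 'up'] (min_width=9, slack=1)
Line 7: ['cat'] (min_width=3, slack=7)

Answer: |  matrix  |
|  plate   |
|  memory  |
|  silver  |
|  guitar  |
|number up |
|   cat    |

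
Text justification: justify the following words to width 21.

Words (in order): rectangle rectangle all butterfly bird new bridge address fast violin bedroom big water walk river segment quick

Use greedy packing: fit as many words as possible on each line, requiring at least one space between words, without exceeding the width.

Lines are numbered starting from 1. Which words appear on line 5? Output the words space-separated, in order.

Line 1: ['rectangle', 'rectangle'] (min_width=19, slack=2)
Line 2: ['all', 'butterfly', 'bird'] (min_width=18, slack=3)
Line 3: ['new', 'bridge', 'address'] (min_width=18, slack=3)
Line 4: ['fast', 'violin', 'bedroom'] (min_width=19, slack=2)
Line 5: ['big', 'water', 'walk', 'river'] (min_width=20, slack=1)
Line 6: ['segment', 'quick'] (min_width=13, slack=8)

Answer: big water walk river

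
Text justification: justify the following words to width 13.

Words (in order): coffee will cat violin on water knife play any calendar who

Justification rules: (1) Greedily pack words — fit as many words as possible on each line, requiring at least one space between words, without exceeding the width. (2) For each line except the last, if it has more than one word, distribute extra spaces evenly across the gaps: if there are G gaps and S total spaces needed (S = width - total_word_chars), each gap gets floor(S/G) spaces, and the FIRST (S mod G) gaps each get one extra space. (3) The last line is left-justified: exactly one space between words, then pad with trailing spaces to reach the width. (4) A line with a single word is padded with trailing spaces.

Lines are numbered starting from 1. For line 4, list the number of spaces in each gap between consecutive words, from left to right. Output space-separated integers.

Answer: 6

Derivation:
Line 1: ['coffee', 'will'] (min_width=11, slack=2)
Line 2: ['cat', 'violin', 'on'] (min_width=13, slack=0)
Line 3: ['water', 'knife'] (min_width=11, slack=2)
Line 4: ['play', 'any'] (min_width=8, slack=5)
Line 5: ['calendar', 'who'] (min_width=12, slack=1)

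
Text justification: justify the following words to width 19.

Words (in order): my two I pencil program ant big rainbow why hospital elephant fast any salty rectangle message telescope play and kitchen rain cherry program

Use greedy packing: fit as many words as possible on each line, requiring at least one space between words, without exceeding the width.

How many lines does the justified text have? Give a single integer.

Line 1: ['my', 'two', 'I', 'pencil'] (min_width=15, slack=4)
Line 2: ['program', 'ant', 'big'] (min_width=15, slack=4)
Line 3: ['rainbow', 'why'] (min_width=11, slack=8)
Line 4: ['hospital', 'elephant'] (min_width=17, slack=2)
Line 5: ['fast', 'any', 'salty'] (min_width=14, slack=5)
Line 6: ['rectangle', 'message'] (min_width=17, slack=2)
Line 7: ['telescope', 'play', 'and'] (min_width=18, slack=1)
Line 8: ['kitchen', 'rain', 'cherry'] (min_width=19, slack=0)
Line 9: ['program'] (min_width=7, slack=12)
Total lines: 9

Answer: 9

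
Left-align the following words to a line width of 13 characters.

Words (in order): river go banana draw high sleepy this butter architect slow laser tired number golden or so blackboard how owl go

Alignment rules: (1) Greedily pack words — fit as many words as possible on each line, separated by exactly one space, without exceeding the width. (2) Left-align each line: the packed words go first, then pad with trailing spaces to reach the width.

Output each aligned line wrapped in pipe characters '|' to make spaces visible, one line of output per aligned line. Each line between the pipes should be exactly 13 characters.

Line 1: ['river', 'go'] (min_width=8, slack=5)
Line 2: ['banana', 'draw'] (min_width=11, slack=2)
Line 3: ['high', 'sleepy'] (min_width=11, slack=2)
Line 4: ['this', 'butter'] (min_width=11, slack=2)
Line 5: ['architect'] (min_width=9, slack=4)
Line 6: ['slow', 'laser'] (min_width=10, slack=3)
Line 7: ['tired', 'number'] (min_width=12, slack=1)
Line 8: ['golden', 'or', 'so'] (min_width=12, slack=1)
Line 9: ['blackboard'] (min_width=10, slack=3)
Line 10: ['how', 'owl', 'go'] (min_width=10, slack=3)

Answer: |river go     |
|banana draw  |
|high sleepy  |
|this butter  |
|architect    |
|slow laser   |
|tired number |
|golden or so |
|blackboard   |
|how owl go   |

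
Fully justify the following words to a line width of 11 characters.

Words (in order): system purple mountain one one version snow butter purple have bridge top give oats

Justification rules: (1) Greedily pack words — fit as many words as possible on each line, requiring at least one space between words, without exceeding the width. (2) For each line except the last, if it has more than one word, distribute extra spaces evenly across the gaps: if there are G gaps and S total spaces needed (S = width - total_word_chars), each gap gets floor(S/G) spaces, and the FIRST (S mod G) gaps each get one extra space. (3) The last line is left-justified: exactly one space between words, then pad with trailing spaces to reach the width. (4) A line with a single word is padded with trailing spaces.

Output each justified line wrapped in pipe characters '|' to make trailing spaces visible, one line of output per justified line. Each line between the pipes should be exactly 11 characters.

Answer: |system     |
|purple     |
|mountain   |
|one     one|
|version    |
|snow butter|
|purple have|
|bridge  top|
|give oats  |

Derivation:
Line 1: ['system'] (min_width=6, slack=5)
Line 2: ['purple'] (min_width=6, slack=5)
Line 3: ['mountain'] (min_width=8, slack=3)
Line 4: ['one', 'one'] (min_width=7, slack=4)
Line 5: ['version'] (min_width=7, slack=4)
Line 6: ['snow', 'butter'] (min_width=11, slack=0)
Line 7: ['purple', 'have'] (min_width=11, slack=0)
Line 8: ['bridge', 'top'] (min_width=10, slack=1)
Line 9: ['give', 'oats'] (min_width=9, slack=2)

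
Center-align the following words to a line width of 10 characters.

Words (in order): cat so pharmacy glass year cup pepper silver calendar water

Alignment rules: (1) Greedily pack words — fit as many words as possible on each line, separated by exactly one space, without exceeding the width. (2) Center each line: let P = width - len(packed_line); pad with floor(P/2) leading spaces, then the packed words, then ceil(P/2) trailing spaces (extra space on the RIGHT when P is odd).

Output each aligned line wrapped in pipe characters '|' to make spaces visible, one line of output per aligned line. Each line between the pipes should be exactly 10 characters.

Answer: |  cat so  |
| pharmacy |
|glass year|
|cup pepper|
|  silver  |
| calendar |
|  water   |

Derivation:
Line 1: ['cat', 'so'] (min_width=6, slack=4)
Line 2: ['pharmacy'] (min_width=8, slack=2)
Line 3: ['glass', 'year'] (min_width=10, slack=0)
Line 4: ['cup', 'pepper'] (min_width=10, slack=0)
Line 5: ['silver'] (min_width=6, slack=4)
Line 6: ['calendar'] (min_width=8, slack=2)
Line 7: ['water'] (min_width=5, slack=5)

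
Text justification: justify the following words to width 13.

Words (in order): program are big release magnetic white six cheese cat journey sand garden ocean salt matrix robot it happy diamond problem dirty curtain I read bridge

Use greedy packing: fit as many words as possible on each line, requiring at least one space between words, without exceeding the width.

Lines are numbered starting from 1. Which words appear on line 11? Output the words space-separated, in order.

Line 1: ['program', 'are'] (min_width=11, slack=2)
Line 2: ['big', 'release'] (min_width=11, slack=2)
Line 3: ['magnetic'] (min_width=8, slack=5)
Line 4: ['white', 'six'] (min_width=9, slack=4)
Line 5: ['cheese', 'cat'] (min_width=10, slack=3)
Line 6: ['journey', 'sand'] (min_width=12, slack=1)
Line 7: ['garden', 'ocean'] (min_width=12, slack=1)
Line 8: ['salt', 'matrix'] (min_width=11, slack=2)
Line 9: ['robot', 'it'] (min_width=8, slack=5)
Line 10: ['happy', 'diamond'] (min_width=13, slack=0)
Line 11: ['problem', 'dirty'] (min_width=13, slack=0)
Line 12: ['curtain', 'I'] (min_width=9, slack=4)
Line 13: ['read', 'bridge'] (min_width=11, slack=2)

Answer: problem dirty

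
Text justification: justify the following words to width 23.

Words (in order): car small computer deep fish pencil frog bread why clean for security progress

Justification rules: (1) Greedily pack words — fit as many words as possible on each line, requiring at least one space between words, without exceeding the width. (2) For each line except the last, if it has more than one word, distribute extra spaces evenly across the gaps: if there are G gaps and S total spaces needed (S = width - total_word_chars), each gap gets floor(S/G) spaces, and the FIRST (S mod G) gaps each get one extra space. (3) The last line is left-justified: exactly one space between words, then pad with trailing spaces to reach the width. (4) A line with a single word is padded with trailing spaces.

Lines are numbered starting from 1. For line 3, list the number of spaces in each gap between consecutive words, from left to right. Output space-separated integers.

Answer: 2 1 1

Derivation:
Line 1: ['car', 'small', 'computer', 'deep'] (min_width=23, slack=0)
Line 2: ['fish', 'pencil', 'frog', 'bread'] (min_width=22, slack=1)
Line 3: ['why', 'clean', 'for', 'security'] (min_width=22, slack=1)
Line 4: ['progress'] (min_width=8, slack=15)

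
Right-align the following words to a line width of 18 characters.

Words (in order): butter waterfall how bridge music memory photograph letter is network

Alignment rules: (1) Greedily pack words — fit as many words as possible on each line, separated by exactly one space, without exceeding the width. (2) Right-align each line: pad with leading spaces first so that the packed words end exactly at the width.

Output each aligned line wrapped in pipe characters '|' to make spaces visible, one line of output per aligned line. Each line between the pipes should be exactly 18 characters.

Answer: |  butter waterfall|
|  how bridge music|
| memory photograph|
| letter is network|

Derivation:
Line 1: ['butter', 'waterfall'] (min_width=16, slack=2)
Line 2: ['how', 'bridge', 'music'] (min_width=16, slack=2)
Line 3: ['memory', 'photograph'] (min_width=17, slack=1)
Line 4: ['letter', 'is', 'network'] (min_width=17, slack=1)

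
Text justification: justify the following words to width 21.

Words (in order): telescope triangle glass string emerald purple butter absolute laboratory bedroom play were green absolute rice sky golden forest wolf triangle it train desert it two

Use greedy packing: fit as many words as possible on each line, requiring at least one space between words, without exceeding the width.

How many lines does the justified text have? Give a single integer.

Answer: 9

Derivation:
Line 1: ['telescope', 'triangle'] (min_width=18, slack=3)
Line 2: ['glass', 'string', 'emerald'] (min_width=20, slack=1)
Line 3: ['purple', 'butter'] (min_width=13, slack=8)
Line 4: ['absolute', 'laboratory'] (min_width=19, slack=2)
Line 5: ['bedroom', 'play', 'were'] (min_width=17, slack=4)
Line 6: ['green', 'absolute', 'rice'] (min_width=19, slack=2)
Line 7: ['sky', 'golden', 'forest'] (min_width=17, slack=4)
Line 8: ['wolf', 'triangle', 'it'] (min_width=16, slack=5)
Line 9: ['train', 'desert', 'it', 'two'] (min_width=19, slack=2)
Total lines: 9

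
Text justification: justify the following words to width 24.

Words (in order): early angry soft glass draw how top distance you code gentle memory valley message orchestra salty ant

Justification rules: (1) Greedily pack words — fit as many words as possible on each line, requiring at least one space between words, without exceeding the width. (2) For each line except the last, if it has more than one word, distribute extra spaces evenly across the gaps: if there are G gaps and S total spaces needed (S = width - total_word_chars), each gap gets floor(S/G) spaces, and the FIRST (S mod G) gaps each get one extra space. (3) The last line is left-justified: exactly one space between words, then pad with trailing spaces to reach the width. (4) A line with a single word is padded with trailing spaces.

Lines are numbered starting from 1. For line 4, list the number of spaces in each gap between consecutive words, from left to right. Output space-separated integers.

Answer: 1 1

Derivation:
Line 1: ['early', 'angry', 'soft', 'glass'] (min_width=22, slack=2)
Line 2: ['draw', 'how', 'top', 'distance'] (min_width=21, slack=3)
Line 3: ['you', 'code', 'gentle', 'memory'] (min_width=22, slack=2)
Line 4: ['valley', 'message', 'orchestra'] (min_width=24, slack=0)
Line 5: ['salty', 'ant'] (min_width=9, slack=15)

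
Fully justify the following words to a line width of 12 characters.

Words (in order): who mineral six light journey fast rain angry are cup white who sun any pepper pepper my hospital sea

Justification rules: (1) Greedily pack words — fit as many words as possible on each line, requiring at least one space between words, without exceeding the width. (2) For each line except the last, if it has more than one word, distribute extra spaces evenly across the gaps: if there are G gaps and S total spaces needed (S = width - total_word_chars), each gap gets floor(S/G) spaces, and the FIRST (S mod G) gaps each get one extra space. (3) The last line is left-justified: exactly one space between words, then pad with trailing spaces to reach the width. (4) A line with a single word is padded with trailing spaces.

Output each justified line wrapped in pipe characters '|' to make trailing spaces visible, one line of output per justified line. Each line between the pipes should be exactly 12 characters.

Answer: |who  mineral|
|six    light|
|journey fast|
|rain   angry|
|are      cup|
|white    who|
|sun      any|
|pepper      |
|pepper    my|
|hospital sea|

Derivation:
Line 1: ['who', 'mineral'] (min_width=11, slack=1)
Line 2: ['six', 'light'] (min_width=9, slack=3)
Line 3: ['journey', 'fast'] (min_width=12, slack=0)
Line 4: ['rain', 'angry'] (min_width=10, slack=2)
Line 5: ['are', 'cup'] (min_width=7, slack=5)
Line 6: ['white', 'who'] (min_width=9, slack=3)
Line 7: ['sun', 'any'] (min_width=7, slack=5)
Line 8: ['pepper'] (min_width=6, slack=6)
Line 9: ['pepper', 'my'] (min_width=9, slack=3)
Line 10: ['hospital', 'sea'] (min_width=12, slack=0)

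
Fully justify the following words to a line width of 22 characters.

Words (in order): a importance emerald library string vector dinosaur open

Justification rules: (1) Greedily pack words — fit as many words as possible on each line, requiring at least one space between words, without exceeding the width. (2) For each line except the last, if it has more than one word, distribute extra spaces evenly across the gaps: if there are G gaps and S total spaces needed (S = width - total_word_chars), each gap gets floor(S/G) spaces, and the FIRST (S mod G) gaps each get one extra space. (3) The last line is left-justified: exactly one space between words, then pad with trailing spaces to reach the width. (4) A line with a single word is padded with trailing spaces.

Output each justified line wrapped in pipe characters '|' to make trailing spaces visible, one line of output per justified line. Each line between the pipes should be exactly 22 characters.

Line 1: ['a', 'importance', 'emerald'] (min_width=20, slack=2)
Line 2: ['library', 'string', 'vector'] (min_width=21, slack=1)
Line 3: ['dinosaur', 'open'] (min_width=13, slack=9)

Answer: |a  importance  emerald|
|library  string vector|
|dinosaur open         |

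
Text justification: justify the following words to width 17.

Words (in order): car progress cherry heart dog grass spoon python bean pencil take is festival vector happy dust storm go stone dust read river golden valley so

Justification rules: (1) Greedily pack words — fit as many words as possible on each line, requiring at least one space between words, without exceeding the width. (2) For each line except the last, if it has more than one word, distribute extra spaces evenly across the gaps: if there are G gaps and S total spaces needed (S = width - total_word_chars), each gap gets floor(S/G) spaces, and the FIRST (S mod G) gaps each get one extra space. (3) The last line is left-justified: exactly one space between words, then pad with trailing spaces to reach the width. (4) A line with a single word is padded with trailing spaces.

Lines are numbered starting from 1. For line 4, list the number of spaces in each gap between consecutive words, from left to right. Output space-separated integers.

Answer: 7

Derivation:
Line 1: ['car', 'progress'] (min_width=12, slack=5)
Line 2: ['cherry', 'heart', 'dog'] (min_width=16, slack=1)
Line 3: ['grass', 'spoon'] (min_width=11, slack=6)
Line 4: ['python', 'bean'] (min_width=11, slack=6)
Line 5: ['pencil', 'take', 'is'] (min_width=14, slack=3)
Line 6: ['festival', 'vector'] (min_width=15, slack=2)
Line 7: ['happy', 'dust', 'storm'] (min_width=16, slack=1)
Line 8: ['go', 'stone', 'dust'] (min_width=13, slack=4)
Line 9: ['read', 'river', 'golden'] (min_width=17, slack=0)
Line 10: ['valley', 'so'] (min_width=9, slack=8)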